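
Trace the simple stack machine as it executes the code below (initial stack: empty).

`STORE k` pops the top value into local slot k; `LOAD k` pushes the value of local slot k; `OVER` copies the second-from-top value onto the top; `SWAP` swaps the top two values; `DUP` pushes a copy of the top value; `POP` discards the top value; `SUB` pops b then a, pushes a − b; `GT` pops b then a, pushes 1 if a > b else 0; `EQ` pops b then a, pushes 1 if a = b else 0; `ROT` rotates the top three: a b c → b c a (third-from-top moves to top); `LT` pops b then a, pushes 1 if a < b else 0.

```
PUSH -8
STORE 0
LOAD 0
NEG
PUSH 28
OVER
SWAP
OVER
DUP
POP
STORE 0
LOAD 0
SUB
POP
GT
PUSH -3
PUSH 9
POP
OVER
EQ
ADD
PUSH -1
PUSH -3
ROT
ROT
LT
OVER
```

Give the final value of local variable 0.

PUSH -8 -> -8
STORE 0 -> (empty)
LOAD 0  -> -8
NEG     -> 8
PUSH 28 -> 8 28
OVER    -> 8 28 8
SWAP    -> 8 8 28
OVER    -> 8 8 28 8
DUP     -> 8 8 28 8 8
POP     -> 8 8 28 8
STORE 0 -> 8 8 28
LOAD 0  -> 8 8 28 8
SUB     -> 8 8 20
POP     -> 8 8
GT      -> 0
PUSH -3 -> 0 -3
PUSH 9  -> 0 -3 9
POP     -> 0 -3
OVER    -> 0 -3 0
EQ      -> 0 0
ADD     -> 0
PUSH -1 -> 0 -1
PUSH -3 -> 0 -1 -3
ROT     -> -1 -3 0
ROT     -> -3 0 -1
LT      -> -3 0
OVER    -> -3 0 -3

8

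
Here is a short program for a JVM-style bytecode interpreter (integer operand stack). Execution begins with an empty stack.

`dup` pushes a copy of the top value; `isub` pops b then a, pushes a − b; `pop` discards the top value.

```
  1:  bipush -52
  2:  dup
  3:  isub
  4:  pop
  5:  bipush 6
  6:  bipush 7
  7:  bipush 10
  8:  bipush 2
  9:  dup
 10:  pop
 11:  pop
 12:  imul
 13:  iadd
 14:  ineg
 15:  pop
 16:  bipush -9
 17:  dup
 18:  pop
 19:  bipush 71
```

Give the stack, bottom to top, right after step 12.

[6, 70]

bipush -52  [-52]
dup         [-52, -52]
isub        [0]
pop         []
bipush 6    [6]
bipush 7    [6, 7]
bipush 10   [6, 7, 10]
bipush 2    [6, 7, 10, 2]
dup         [6, 7, 10, 2, 2]
pop         [6, 7, 10, 2]
pop         [6, 7, 10]
imul        [6, 70]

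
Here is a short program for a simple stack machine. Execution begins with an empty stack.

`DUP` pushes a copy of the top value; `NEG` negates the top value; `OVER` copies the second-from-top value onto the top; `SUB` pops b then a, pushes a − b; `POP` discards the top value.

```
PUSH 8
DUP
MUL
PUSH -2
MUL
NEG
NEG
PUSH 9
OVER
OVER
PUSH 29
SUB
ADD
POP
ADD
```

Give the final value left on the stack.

-119

PUSH 8  → [8]
DUP     → [8, 8]
MUL     → [64]
PUSH -2 → [64, -2]
MUL     → [-128]
NEG     → [128]
NEG     → [-128]
PUSH 9  → [-128, 9]
OVER    → [-128, 9, -128]
OVER    → [-128, 9, -128, 9]
PUSH 29 → [-128, 9, -128, 9, 29]
SUB     → [-128, 9, -128, -20]
ADD     → [-128, 9, -148]
POP     → [-128, 9]
ADD     → [-119]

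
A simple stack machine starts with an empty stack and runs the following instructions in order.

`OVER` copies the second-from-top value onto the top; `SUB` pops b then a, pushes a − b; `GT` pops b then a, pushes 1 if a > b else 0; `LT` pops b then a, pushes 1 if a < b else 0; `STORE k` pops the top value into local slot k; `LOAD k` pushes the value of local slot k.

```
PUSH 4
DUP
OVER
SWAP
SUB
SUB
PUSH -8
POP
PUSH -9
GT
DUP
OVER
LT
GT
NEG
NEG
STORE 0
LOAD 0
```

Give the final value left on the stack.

PUSH 4   4
DUP      4 4
OVER     4 4 4
SWAP     4 4 4
SUB      4 0
SUB      4
PUSH -8  4 -8
POP      4
PUSH -9  4 -9
GT       1
DUP      1 1
OVER     1 1 1
LT       1 0
GT       1
NEG      -1
NEG      1
STORE 0  (empty)
LOAD 0   1

1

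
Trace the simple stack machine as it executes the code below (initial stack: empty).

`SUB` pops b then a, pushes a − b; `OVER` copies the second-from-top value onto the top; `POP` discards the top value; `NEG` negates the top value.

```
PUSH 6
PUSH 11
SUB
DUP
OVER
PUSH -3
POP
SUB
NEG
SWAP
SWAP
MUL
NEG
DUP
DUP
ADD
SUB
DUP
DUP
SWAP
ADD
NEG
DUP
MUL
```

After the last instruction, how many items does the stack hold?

PUSH 6  → 6
PUSH 11 → 6 11
SUB     → -5
DUP     → -5 -5
OVER    → -5 -5 -5
PUSH -3 → -5 -5 -5 -3
POP     → -5 -5 -5
SUB     → -5 0
NEG     → -5 0
SWAP    → 0 -5
SWAP    → -5 0
MUL     → 0
NEG     → 0
DUP     → 0 0
DUP     → 0 0 0
ADD     → 0 0
SUB     → 0
DUP     → 0 0
DUP     → 0 0 0
SWAP    → 0 0 0
ADD     → 0 0
NEG     → 0 0
DUP     → 0 0 0
MUL     → 0 0

2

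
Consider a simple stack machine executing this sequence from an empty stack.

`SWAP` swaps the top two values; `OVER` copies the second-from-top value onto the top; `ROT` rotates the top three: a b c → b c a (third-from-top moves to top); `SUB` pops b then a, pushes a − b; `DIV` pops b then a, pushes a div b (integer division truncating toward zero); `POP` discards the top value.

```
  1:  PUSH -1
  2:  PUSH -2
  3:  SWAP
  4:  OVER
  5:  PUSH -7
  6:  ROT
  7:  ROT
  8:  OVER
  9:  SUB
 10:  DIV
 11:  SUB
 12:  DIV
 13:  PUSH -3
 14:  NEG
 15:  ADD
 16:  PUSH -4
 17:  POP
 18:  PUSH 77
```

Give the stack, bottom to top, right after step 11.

PUSH -1 : -1
PUSH -2 : -1 -2
SWAP    : -2 -1
OVER    : -2 -1 -2
PUSH -7 : -2 -1 -2 -7
ROT     : -2 -2 -7 -1
ROT     : -2 -7 -1 -2
OVER    : -2 -7 -1 -2 -1
SUB     : -2 -7 -1 -1
DIV     : -2 -7 1
SUB     : -2 -8

[-2, -8]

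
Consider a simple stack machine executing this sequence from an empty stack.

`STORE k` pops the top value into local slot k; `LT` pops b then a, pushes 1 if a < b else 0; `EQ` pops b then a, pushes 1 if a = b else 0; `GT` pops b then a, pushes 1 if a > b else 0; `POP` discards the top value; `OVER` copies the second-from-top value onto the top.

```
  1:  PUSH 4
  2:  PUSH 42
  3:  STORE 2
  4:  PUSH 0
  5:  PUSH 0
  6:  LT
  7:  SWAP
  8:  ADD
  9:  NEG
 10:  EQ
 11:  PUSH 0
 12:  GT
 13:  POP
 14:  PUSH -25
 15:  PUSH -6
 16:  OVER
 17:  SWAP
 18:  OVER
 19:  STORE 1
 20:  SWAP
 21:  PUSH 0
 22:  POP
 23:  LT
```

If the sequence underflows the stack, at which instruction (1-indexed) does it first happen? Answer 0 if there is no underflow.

PUSH 4  : 4
PUSH 42 : 4 42
STORE 2 : 4
PUSH 0  : 4 0
PUSH 0  : 4 0 0
LT      : 4 0
SWAP    : 0 4
ADD     : 4
NEG     : -4
EQ  — needs 2 operands, stack has 1 → underflow

10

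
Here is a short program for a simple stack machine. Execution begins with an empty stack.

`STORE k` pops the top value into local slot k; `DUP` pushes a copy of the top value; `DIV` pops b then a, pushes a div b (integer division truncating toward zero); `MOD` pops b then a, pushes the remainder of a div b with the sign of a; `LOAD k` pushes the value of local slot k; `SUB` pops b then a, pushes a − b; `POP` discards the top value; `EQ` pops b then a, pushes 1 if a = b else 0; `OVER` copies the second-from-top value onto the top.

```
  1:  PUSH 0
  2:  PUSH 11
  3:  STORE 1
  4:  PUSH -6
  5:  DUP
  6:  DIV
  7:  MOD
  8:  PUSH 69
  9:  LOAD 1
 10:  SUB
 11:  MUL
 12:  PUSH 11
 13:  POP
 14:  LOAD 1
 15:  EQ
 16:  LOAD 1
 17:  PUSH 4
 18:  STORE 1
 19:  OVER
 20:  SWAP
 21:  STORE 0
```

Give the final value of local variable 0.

11

PUSH 0  → 0
PUSH 11 → 0 11
STORE 1 → 0
PUSH -6 → 0 -6
DUP     → 0 -6 -6
DIV     → 0 1
MOD     → 0
PUSH 69 → 0 69
LOAD 1  → 0 69 11
SUB     → 0 58
MUL     → 0
PUSH 11 → 0 11
POP     → 0
LOAD 1  → 0 11
EQ      → 0
LOAD 1  → 0 11
PUSH 4  → 0 11 4
STORE 1 → 0 11
OVER    → 0 11 0
SWAP    → 0 0 11
STORE 0 → 0 0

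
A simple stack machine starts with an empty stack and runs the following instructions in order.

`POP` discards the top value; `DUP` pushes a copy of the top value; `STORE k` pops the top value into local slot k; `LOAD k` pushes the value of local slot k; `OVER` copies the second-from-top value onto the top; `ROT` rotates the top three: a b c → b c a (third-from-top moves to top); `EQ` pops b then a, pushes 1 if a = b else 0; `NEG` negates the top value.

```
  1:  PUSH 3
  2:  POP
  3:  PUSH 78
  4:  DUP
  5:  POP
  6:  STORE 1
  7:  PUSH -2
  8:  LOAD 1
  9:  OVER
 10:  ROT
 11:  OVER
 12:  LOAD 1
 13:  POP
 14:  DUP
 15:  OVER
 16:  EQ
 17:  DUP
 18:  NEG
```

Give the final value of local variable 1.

78

PUSH 3   [3]
POP      []
PUSH 78  [78]
DUP      [78, 78]
POP      [78]
STORE 1  []
PUSH -2  [-2]
LOAD 1   [-2, 78]
OVER     [-2, 78, -2]
ROT      [78, -2, -2]
OVER     [78, -2, -2, -2]
LOAD 1   [78, -2, -2, -2, 78]
POP      [78, -2, -2, -2]
DUP      [78, -2, -2, -2, -2]
OVER     [78, -2, -2, -2, -2, -2]
EQ       [78, -2, -2, -2, 1]
DUP      [78, -2, -2, -2, 1, 1]
NEG      [78, -2, -2, -2, 1, -1]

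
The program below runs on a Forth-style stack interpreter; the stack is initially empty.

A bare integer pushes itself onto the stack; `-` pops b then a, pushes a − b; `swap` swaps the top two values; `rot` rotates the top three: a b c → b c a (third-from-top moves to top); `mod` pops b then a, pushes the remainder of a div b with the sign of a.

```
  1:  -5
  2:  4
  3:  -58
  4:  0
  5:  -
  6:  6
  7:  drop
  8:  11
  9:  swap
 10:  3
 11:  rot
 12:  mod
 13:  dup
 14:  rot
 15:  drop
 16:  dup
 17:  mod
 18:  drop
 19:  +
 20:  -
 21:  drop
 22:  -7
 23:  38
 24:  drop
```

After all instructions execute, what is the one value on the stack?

-5   : -5
4    : -5 4
-58  : -5 4 -58
0    : -5 4 -58 0
-    : -5 4 -58
6    : -5 4 -58 6
drop : -5 4 -58
11   : -5 4 -58 11
swap : -5 4 11 -58
3    : -5 4 11 -58 3
rot  : -5 4 -58 3 11
mod  : -5 4 -58 3
dup  : -5 4 -58 3 3
rot  : -5 4 3 3 -58
drop : -5 4 3 3
dup  : -5 4 3 3 3
mod  : -5 4 3 0
drop : -5 4 3
+    : -5 7
-    : -12
drop : (empty)
-7   : -7
38   : -7 38
drop : -7

-7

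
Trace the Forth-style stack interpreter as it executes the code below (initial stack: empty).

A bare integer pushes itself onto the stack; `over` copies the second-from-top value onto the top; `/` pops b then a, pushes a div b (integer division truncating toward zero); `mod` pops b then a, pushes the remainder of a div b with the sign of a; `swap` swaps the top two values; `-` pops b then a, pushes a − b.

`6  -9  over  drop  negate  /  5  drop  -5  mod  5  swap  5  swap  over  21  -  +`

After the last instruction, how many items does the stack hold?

6      : 6
-9     : 6 -9
over   : 6 -9 6
drop   : 6 -9
negate : 6 9
/      : 0
5      : 0 5
drop   : 0
-5     : 0 -5
mod    : 0
5      : 0 5
swap   : 5 0
5      : 5 0 5
swap   : 5 5 0
over   : 5 5 0 5
21     : 5 5 0 5 21
-      : 5 5 0 -16
+      : 5 5 -16

3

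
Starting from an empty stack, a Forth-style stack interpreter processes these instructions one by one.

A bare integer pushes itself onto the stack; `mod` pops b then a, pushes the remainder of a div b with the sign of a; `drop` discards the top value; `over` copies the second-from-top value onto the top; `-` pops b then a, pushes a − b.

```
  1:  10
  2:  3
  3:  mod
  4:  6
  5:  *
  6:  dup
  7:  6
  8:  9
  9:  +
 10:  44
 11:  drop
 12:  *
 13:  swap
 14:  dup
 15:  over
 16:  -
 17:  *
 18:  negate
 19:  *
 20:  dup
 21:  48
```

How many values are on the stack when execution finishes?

3

10     → 10
3      → 10 3
mod    → 1
6      → 1 6
*      → 6
dup    → 6 6
6      → 6 6 6
9      → 6 6 6 9
+      → 6 6 15
44     → 6 6 15 44
drop   → 6 6 15
*      → 6 90
swap   → 90 6
dup    → 90 6 6
over   → 90 6 6 6
-      → 90 6 0
*      → 90 0
negate → 90 0
*      → 0
dup    → 0 0
48     → 0 0 48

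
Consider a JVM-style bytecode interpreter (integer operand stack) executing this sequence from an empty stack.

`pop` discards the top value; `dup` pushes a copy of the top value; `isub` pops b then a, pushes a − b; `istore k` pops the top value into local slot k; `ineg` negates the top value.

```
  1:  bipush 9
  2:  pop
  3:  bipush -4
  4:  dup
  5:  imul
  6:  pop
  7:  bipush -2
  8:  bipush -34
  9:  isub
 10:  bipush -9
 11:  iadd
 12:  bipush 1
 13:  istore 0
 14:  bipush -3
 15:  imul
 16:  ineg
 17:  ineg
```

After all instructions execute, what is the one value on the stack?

bipush 9    9
pop         (empty)
bipush -4   -4
dup         -4 -4
imul        16
pop         (empty)
bipush -2   -2
bipush -34  -2 -34
isub        32
bipush -9   32 -9
iadd        23
bipush 1    23 1
istore 0    23
bipush -3   23 -3
imul        -69
ineg        69
ineg        -69

-69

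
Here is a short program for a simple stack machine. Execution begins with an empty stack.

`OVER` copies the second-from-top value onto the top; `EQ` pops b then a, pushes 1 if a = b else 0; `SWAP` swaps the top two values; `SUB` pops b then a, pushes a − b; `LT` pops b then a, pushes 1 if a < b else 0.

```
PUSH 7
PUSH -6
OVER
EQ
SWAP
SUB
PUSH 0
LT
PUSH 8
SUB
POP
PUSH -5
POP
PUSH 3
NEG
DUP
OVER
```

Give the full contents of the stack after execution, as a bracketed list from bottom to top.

PUSH 7  → [7]
PUSH -6 → [7, -6]
OVER    → [7, -6, 7]
EQ      → [7, 0]
SWAP    → [0, 7]
SUB     → [-7]
PUSH 0  → [-7, 0]
LT      → [1]
PUSH 8  → [1, 8]
SUB     → [-7]
POP     → []
PUSH -5 → [-5]
POP     → []
PUSH 3  → [3]
NEG     → [-3]
DUP     → [-3, -3]
OVER    → [-3, -3, -3]

[-3, -3, -3]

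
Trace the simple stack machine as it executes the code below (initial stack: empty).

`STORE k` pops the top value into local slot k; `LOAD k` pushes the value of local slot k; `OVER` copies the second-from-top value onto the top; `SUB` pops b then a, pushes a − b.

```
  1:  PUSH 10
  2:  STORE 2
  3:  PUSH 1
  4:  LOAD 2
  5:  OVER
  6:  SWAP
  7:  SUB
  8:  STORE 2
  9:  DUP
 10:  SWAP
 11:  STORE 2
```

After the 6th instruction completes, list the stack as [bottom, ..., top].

PUSH 10 -> [10]
STORE 2 -> []
PUSH 1  -> [1]
LOAD 2  -> [1, 10]
OVER    -> [1, 10, 1]
SWAP    -> [1, 1, 10]

[1, 1, 10]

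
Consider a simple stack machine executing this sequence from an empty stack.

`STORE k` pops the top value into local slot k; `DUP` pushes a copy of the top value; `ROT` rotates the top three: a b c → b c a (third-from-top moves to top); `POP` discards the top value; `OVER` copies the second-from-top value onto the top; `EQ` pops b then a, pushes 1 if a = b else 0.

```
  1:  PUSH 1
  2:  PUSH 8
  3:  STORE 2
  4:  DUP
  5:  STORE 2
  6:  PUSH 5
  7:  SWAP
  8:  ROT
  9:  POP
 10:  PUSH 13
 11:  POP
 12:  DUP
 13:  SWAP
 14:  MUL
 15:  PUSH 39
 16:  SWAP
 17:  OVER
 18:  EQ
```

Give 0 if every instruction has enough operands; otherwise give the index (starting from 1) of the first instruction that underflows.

8

PUSH 1  → [1]
PUSH 8  → [1, 8]
STORE 2 → [1]
DUP     → [1, 1]
STORE 2 → [1]
PUSH 5  → [1, 5]
SWAP    → [5, 1]
ROT  — needs 3 operands, stack has 2 → underflow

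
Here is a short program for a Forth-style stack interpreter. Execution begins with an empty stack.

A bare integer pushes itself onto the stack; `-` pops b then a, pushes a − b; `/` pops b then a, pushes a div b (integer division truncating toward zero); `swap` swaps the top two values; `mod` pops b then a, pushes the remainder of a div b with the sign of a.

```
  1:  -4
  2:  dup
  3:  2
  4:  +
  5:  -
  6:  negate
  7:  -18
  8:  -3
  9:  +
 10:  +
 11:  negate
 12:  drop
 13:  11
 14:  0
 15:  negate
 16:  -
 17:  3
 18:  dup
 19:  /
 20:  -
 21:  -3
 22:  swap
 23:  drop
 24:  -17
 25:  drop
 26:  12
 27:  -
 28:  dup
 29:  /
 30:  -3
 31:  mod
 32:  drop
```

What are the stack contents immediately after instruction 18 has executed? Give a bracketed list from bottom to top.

[11, 3, 3]

-4     → -4
dup    → -4 -4
2      → -4 -4 2
+      → -4 -2
-      → -2
negate → 2
-18    → 2 -18
-3     → 2 -18 -3
+      → 2 -21
+      → -19
negate → 19
drop   → (empty)
11     → 11
0      → 11 0
negate → 11 0
-      → 11
3      → 11 3
dup    → 11 3 3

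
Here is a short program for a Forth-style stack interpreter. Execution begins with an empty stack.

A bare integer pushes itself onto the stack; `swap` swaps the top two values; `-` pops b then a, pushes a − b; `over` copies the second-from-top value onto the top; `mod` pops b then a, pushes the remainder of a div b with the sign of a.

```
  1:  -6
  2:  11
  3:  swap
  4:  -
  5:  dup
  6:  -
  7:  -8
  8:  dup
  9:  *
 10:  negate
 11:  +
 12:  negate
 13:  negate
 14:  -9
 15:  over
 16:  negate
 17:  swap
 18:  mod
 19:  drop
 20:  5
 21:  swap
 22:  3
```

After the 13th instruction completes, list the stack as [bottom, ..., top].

[-64]

-6     : -6
11     : -6 11
swap   : 11 -6
-      : 17
dup    : 17 17
-      : 0
-8     : 0 -8
dup    : 0 -8 -8
*      : 0 64
negate : 0 -64
+      : -64
negate : 64
negate : -64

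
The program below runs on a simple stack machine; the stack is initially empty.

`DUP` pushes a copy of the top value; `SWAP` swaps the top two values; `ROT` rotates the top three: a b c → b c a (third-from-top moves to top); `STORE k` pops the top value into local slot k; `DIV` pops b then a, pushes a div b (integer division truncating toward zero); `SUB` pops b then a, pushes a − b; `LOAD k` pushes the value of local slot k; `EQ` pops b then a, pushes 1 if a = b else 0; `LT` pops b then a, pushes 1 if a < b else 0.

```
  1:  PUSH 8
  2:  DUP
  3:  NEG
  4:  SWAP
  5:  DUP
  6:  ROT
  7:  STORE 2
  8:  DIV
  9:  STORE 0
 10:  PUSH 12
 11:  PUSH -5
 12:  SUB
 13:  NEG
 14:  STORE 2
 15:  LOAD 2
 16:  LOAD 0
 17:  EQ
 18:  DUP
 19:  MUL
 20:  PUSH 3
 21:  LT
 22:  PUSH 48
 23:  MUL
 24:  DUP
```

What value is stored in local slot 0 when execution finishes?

PUSH 8   8
DUP      8 8
NEG      8 -8
SWAP     -8 8
DUP      -8 8 8
ROT      8 8 -8
STORE 2  8 8
DIV      1
STORE 0  (empty)
PUSH 12  12
PUSH -5  12 -5
SUB      17
NEG      -17
STORE 2  (empty)
LOAD 2   -17
LOAD 0   -17 1
EQ       0
DUP      0 0
MUL      0
PUSH 3   0 3
LT       1
PUSH 48  1 48
MUL      48
DUP      48 48

1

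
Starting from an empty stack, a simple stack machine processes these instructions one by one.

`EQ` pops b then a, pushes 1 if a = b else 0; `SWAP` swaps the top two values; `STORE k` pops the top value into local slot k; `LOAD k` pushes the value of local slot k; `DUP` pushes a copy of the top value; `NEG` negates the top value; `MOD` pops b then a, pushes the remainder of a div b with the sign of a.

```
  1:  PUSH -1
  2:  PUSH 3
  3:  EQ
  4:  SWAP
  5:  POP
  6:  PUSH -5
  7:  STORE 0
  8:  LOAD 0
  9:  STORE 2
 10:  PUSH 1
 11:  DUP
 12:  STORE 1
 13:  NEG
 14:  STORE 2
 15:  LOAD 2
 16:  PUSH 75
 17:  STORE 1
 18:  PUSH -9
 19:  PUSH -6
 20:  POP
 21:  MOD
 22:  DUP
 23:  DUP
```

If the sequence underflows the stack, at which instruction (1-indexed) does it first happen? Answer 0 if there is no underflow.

4

PUSH -1 -> [-1]
PUSH 3  -> [-1, 3]
EQ      -> [0]
SWAP  — needs 2 operands, stack has 1 → underflow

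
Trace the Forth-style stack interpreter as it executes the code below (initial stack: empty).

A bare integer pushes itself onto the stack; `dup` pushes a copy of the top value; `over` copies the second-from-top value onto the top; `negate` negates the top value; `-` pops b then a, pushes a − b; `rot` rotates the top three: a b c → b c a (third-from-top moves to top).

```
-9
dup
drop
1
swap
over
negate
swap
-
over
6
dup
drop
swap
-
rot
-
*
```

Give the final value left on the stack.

-9      -9
dup     -9 -9
drop    -9
1       -9 1
swap    1 -9
over    1 -9 1
negate  1 -9 -1
swap    1 -1 -9
-       1 8
over    1 8 1
6       1 8 1 6
dup     1 8 1 6 6
drop    1 8 1 6
swap    1 8 6 1
-       1 8 5
rot     8 5 1
-       8 4
*       32

32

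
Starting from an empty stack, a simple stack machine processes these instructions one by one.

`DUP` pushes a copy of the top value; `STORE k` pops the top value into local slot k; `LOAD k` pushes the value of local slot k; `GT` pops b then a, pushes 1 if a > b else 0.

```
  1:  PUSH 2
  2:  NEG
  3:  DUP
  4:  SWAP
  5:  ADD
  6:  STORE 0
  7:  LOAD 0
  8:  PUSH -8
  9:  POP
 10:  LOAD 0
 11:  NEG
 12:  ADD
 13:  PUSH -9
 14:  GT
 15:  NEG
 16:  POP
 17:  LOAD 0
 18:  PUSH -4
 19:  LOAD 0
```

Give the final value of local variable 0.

-4

PUSH 2  : [2]
NEG     : [-2]
DUP     : [-2, -2]
SWAP    : [-2, -2]
ADD     : [-4]
STORE 0 : []
LOAD 0  : [-4]
PUSH -8 : [-4, -8]
POP     : [-4]
LOAD 0  : [-4, -4]
NEG     : [-4, 4]
ADD     : [0]
PUSH -9 : [0, -9]
GT      : [1]
NEG     : [-1]
POP     : []
LOAD 0  : [-4]
PUSH -4 : [-4, -4]
LOAD 0  : [-4, -4, -4]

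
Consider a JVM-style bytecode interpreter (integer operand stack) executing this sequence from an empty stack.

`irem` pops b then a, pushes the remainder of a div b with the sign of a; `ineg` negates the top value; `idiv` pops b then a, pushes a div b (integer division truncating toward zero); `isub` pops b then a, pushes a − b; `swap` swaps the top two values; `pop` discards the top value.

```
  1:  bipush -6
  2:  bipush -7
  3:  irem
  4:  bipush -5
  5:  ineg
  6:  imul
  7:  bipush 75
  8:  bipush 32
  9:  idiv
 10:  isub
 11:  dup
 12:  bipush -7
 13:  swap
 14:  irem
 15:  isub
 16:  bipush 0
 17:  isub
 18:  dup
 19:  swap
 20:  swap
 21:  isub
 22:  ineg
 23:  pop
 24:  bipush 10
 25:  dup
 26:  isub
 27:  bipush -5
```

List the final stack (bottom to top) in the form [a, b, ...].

[0, -5]

bipush -6 : [-6]
bipush -7 : [-6, -7]
irem      : [-6]
bipush -5 : [-6, -5]
ineg      : [-6, 5]
imul      : [-30]
bipush 75 : [-30, 75]
bipush 32 : [-30, 75, 32]
idiv      : [-30, 2]
isub      : [-32]
dup       : [-32, -32]
bipush -7 : [-32, -32, -7]
swap      : [-32, -7, -32]
irem      : [-32, -7]
isub      : [-25]
bipush 0  : [-25, 0]
isub      : [-25]
dup       : [-25, -25]
swap      : [-25, -25]
swap      : [-25, -25]
isub      : [0]
ineg      : [0]
pop       : []
bipush 10 : [10]
dup       : [10, 10]
isub      : [0]
bipush -5 : [0, -5]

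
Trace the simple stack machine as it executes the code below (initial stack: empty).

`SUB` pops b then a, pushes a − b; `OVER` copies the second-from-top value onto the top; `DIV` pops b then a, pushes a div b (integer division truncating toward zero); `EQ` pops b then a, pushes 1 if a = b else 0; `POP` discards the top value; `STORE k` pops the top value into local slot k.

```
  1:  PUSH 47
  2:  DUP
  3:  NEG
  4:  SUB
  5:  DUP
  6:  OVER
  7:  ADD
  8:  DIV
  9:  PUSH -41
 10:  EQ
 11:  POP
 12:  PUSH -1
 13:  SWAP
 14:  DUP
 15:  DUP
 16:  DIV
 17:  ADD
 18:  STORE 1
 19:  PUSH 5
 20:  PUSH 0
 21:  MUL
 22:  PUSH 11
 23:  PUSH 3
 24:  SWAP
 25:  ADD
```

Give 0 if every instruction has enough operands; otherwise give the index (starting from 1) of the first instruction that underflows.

13

PUSH 47  : [47]
DUP      : [47, 47]
NEG      : [47, -47]
SUB      : [94]
DUP      : [94, 94]
OVER     : [94, 94, 94]
ADD      : [94, 188]
DIV      : [0]
PUSH -41 : [0, -41]
EQ       : [0]
POP      : []
PUSH -1  : [-1]
SWAP  — needs 2 operands, stack has 1 → underflow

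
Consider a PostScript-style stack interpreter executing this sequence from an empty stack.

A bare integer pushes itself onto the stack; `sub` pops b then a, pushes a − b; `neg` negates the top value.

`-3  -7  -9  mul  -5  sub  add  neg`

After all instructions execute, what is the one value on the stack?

-65

-3  → -3
-7  → -3 -7
-9  → -3 -7 -9
mul → -3 63
-5  → -3 63 -5
sub → -3 68
add → 65
neg → -65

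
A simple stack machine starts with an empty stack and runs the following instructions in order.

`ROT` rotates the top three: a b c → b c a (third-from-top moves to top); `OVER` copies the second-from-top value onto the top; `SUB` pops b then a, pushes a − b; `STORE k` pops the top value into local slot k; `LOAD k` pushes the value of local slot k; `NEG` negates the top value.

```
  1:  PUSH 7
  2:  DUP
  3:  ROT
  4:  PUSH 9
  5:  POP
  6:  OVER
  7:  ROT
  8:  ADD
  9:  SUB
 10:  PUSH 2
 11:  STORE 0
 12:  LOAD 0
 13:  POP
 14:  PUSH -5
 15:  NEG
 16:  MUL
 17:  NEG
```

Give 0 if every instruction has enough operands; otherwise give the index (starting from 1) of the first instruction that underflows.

PUSH 7 : [7]
DUP    : [7, 7]
ROT  — needs 3 operands, stack has 2 → underflow

3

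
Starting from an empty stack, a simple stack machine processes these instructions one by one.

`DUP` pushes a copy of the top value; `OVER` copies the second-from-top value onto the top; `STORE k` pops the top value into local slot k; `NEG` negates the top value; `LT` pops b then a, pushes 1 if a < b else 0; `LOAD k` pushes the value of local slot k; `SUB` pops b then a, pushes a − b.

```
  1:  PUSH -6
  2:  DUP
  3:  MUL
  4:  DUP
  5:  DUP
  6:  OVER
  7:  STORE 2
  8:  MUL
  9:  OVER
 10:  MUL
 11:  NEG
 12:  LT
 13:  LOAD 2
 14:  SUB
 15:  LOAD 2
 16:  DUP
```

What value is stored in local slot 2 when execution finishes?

36

PUSH -6 -> -6
DUP     -> -6 -6
MUL     -> 36
DUP     -> 36 36
DUP     -> 36 36 36
OVER    -> 36 36 36 36
STORE 2 -> 36 36 36
MUL     -> 36 1296
OVER    -> 36 1296 36
MUL     -> 36 46656
NEG     -> 36 -46656
LT      -> 0
LOAD 2  -> 0 36
SUB     -> -36
LOAD 2  -> -36 36
DUP     -> -36 36 36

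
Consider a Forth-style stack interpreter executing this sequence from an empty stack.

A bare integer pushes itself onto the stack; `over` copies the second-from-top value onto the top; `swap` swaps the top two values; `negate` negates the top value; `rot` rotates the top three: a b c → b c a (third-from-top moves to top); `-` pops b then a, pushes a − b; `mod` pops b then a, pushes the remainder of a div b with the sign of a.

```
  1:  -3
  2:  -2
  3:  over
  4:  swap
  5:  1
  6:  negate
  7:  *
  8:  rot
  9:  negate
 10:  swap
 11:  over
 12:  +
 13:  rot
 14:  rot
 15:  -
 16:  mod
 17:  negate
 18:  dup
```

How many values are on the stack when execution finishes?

2

-3     → -3
-2     → -3 -2
over   → -3 -2 -3
swap   → -3 -3 -2
1      → -3 -3 -2 1
negate → -3 -3 -2 -1
*      → -3 -3 2
rot    → -3 2 -3
negate → -3 2 3
swap   → -3 3 2
over   → -3 3 2 3
+      → -3 3 5
rot    → 3 5 -3
rot    → 5 -3 3
-      → 5 -6
mod    → 5
negate → -5
dup    → -5 -5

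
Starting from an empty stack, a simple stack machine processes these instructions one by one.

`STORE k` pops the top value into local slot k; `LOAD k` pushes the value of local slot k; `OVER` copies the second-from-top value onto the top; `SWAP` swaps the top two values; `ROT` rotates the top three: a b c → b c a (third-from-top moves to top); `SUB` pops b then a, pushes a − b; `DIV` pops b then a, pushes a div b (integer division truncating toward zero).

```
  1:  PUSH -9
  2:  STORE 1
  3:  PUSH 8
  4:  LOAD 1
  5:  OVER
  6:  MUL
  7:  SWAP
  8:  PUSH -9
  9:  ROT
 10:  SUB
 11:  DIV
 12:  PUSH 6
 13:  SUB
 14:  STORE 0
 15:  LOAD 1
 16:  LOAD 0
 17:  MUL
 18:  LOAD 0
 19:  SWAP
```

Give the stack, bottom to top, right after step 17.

PUSH -9 : [-9]
STORE 1 : []
PUSH 8  : [8]
LOAD 1  : [8, -9]
OVER    : [8, -9, 8]
MUL     : [8, -72]
SWAP    : [-72, 8]
PUSH -9 : [-72, 8, -9]
ROT     : [8, -9, -72]
SUB     : [8, 63]
DIV     : [0]
PUSH 6  : [0, 6]
SUB     : [-6]
STORE 0 : []
LOAD 1  : [-9]
LOAD 0  : [-9, -6]
MUL     : [54]

[54]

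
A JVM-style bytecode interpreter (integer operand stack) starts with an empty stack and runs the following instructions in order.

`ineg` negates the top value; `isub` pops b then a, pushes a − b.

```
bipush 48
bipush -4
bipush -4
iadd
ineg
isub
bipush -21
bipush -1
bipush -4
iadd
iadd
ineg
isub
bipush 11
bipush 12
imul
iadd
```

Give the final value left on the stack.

146

bipush 48   [48]
bipush -4   [48, -4]
bipush -4   [48, -4, -4]
iadd        [48, -8]
ineg        [48, 8]
isub        [40]
bipush -21  [40, -21]
bipush -1   [40, -21, -1]
bipush -4   [40, -21, -1, -4]
iadd        [40, -21, -5]
iadd        [40, -26]
ineg        [40, 26]
isub        [14]
bipush 11   [14, 11]
bipush 12   [14, 11, 12]
imul        [14, 132]
iadd        [146]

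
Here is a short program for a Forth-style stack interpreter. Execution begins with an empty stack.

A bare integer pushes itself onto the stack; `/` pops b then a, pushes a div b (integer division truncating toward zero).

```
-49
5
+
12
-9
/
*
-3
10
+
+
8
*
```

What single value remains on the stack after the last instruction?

408

-49 → [-49]
5   → [-49, 5]
+   → [-44]
12  → [-44, 12]
-9  → [-44, 12, -9]
/   → [-44, -1]
*   → [44]
-3  → [44, -3]
10  → [44, -3, 10]
+   → [44, 7]
+   → [51]
8   → [51, 8]
*   → [408]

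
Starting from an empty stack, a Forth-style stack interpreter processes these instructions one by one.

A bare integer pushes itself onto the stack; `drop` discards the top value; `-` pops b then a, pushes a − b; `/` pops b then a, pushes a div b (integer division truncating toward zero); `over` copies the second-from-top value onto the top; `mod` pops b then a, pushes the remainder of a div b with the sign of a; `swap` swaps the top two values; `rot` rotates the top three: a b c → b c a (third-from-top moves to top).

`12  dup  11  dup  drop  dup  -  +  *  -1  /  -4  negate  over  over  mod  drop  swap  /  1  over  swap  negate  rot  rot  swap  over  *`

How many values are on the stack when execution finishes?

3

12      12
dup     12 12
11      12 12 11
dup     12 12 11 11
drop    12 12 11
dup     12 12 11 11
-       12 12 0
+       12 12
*       144
-1      144 -1
/       -144
-4      -144 -4
negate  -144 4
over    -144 4 -144
over    -144 4 -144 4
mod     -144 4 0
drop    -144 4
swap    4 -144
/       0
1       0 1
over    0 1 0
swap    0 0 1
negate  0 0 -1
rot     0 -1 0
rot     -1 0 0
swap    -1 0 0
over    -1 0 0 0
*       -1 0 0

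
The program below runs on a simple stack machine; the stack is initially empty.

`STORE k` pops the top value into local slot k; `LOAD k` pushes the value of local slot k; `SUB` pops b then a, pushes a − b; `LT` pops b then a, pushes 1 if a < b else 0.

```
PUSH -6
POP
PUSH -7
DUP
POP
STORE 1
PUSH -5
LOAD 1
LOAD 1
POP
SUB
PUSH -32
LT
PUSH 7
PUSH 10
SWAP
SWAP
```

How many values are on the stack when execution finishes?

PUSH -6  -> [-6]
POP      -> []
PUSH -7  -> [-7]
DUP      -> [-7, -7]
POP      -> [-7]
STORE 1  -> []
PUSH -5  -> [-5]
LOAD 1   -> [-5, -7]
LOAD 1   -> [-5, -7, -7]
POP      -> [-5, -7]
SUB      -> [2]
PUSH -32 -> [2, -32]
LT       -> [0]
PUSH 7   -> [0, 7]
PUSH 10  -> [0, 7, 10]
SWAP     -> [0, 10, 7]
SWAP     -> [0, 7, 10]

3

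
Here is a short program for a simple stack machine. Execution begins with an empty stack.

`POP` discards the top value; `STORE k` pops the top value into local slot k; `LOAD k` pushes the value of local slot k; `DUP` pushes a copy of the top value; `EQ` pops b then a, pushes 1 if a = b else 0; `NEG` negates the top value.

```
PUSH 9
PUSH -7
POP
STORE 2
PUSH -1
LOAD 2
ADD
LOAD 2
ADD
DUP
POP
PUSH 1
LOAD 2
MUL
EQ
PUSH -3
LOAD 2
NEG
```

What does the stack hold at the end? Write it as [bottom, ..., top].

PUSH 9   [9]
PUSH -7  [9, -7]
POP      [9]
STORE 2  []
PUSH -1  [-1]
LOAD 2   [-1, 9]
ADD      [8]
LOAD 2   [8, 9]
ADD      [17]
DUP      [17, 17]
POP      [17]
PUSH 1   [17, 1]
LOAD 2   [17, 1, 9]
MUL      [17, 9]
EQ       [0]
PUSH -3  [0, -3]
LOAD 2   [0, -3, 9]
NEG      [0, -3, -9]

[0, -3, -9]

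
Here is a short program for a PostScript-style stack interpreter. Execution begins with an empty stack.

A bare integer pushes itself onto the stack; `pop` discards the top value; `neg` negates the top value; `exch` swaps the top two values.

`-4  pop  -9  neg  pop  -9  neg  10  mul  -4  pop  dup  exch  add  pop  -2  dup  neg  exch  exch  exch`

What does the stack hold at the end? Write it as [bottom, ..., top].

[2, -2]

-4   -> [-4]
pop  -> []
-9   -> [-9]
neg  -> [9]
pop  -> []
-9   -> [-9]
neg  -> [9]
10   -> [9, 10]
mul  -> [90]
-4   -> [90, -4]
pop  -> [90]
dup  -> [90, 90]
exch -> [90, 90]
add  -> [180]
pop  -> []
-2   -> [-2]
dup  -> [-2, -2]
neg  -> [-2, 2]
exch -> [2, -2]
exch -> [-2, 2]
exch -> [2, -2]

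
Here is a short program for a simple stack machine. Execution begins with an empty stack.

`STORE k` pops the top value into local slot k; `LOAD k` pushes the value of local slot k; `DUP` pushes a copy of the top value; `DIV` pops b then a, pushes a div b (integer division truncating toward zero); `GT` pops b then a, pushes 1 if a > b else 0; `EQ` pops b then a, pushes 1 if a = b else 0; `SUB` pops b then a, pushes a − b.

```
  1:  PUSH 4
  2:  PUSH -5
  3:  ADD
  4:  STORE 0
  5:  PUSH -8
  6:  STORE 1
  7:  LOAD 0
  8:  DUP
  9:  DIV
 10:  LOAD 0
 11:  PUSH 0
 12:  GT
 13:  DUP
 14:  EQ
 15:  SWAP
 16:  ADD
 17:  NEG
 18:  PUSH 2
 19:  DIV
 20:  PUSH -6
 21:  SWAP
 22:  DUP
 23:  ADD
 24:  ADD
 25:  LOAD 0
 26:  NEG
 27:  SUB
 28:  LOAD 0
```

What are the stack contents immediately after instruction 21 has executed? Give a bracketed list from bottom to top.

[-6, -1]

PUSH 4  → [4]
PUSH -5 → [4, -5]
ADD     → [-1]
STORE 0 → []
PUSH -8 → [-8]
STORE 1 → []
LOAD 0  → [-1]
DUP     → [-1, -1]
DIV     → [1]
LOAD 0  → [1, -1]
PUSH 0  → [1, -1, 0]
GT      → [1, 0]
DUP     → [1, 0, 0]
EQ      → [1, 1]
SWAP    → [1, 1]
ADD     → [2]
NEG     → [-2]
PUSH 2  → [-2, 2]
DIV     → [-1]
PUSH -6 → [-1, -6]
SWAP    → [-6, -1]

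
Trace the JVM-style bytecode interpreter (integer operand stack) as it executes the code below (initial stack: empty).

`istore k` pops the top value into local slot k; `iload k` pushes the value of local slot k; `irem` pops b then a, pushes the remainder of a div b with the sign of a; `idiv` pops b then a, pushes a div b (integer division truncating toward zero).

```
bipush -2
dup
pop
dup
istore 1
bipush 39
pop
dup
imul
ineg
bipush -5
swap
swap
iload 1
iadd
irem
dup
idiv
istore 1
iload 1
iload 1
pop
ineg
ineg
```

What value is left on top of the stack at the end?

bipush -2 → [-2]
dup       → [-2, -2]
pop       → [-2]
dup       → [-2, -2]
istore 1  → [-2]
bipush 39 → [-2, 39]
pop       → [-2]
dup       → [-2, -2]
imul      → [4]
ineg      → [-4]
bipush -5 → [-4, -5]
swap      → [-5, -4]
swap      → [-4, -5]
iload 1   → [-4, -5, -2]
iadd      → [-4, -7]
irem      → [-4]
dup       → [-4, -4]
idiv      → [1]
istore 1  → []
iload 1   → [1]
iload 1   → [1, 1]
pop       → [1]
ineg      → [-1]
ineg      → [1]

1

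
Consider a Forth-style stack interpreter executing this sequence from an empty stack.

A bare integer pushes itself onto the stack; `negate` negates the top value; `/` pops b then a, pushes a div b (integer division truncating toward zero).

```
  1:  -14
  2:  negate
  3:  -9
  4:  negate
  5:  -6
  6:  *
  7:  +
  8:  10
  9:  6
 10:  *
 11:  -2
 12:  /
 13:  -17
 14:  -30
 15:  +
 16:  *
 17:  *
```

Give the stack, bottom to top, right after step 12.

[-40, -30]

-14    -> -14
negate -> 14
-9     -> 14 -9
negate -> 14 9
-6     -> 14 9 -6
*      -> 14 -54
+      -> -40
10     -> -40 10
6      -> -40 10 6
*      -> -40 60
-2     -> -40 60 -2
/      -> -40 -30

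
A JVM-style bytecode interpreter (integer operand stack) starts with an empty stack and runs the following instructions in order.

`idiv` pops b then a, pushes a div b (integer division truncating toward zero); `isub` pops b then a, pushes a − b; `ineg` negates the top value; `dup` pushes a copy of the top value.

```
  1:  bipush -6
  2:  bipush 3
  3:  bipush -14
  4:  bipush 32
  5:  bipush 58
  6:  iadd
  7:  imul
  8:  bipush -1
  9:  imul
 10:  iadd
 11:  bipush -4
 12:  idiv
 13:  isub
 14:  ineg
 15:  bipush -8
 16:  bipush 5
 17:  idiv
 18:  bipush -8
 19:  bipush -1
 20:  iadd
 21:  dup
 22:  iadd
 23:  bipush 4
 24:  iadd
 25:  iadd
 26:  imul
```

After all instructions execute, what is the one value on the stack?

bipush -6   -6
bipush 3    -6 3
bipush -14  -6 3 -14
bipush 32   -6 3 -14 32
bipush 58   -6 3 -14 32 58
iadd        -6 3 -14 90
imul        -6 3 -1260
bipush -1   -6 3 -1260 -1
imul        -6 3 1260
iadd        -6 1263
bipush -4   -6 1263 -4
idiv        -6 -315
isub        309
ineg        -309
bipush -8   -309 -8
bipush 5    -309 -8 5
idiv        -309 -1
bipush -8   -309 -1 -8
bipush -1   -309 -1 -8 -1
iadd        -309 -1 -9
dup         -309 -1 -9 -9
iadd        -309 -1 -18
bipush 4    -309 -1 -18 4
iadd        -309 -1 -14
iadd        -309 -15
imul        4635

4635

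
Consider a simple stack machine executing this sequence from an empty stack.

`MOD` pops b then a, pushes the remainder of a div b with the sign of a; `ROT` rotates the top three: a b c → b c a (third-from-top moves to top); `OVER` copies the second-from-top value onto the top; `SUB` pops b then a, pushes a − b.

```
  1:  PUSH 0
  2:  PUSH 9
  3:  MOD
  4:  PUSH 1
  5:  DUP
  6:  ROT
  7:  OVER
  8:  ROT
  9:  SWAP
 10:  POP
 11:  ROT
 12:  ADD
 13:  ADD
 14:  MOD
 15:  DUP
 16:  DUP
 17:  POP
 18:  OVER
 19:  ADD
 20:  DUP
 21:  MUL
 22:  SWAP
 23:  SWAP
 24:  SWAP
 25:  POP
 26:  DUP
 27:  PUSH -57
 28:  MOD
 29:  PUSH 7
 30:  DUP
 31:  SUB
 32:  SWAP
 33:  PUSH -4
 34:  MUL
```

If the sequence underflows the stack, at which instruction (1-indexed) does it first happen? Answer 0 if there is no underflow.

14

PUSH 0 -> 0
PUSH 9 -> 0 9
MOD    -> 0
PUSH 1 -> 0 1
DUP    -> 0 1 1
ROT    -> 1 1 0
OVER   -> 1 1 0 1
ROT    -> 1 0 1 1
SWAP   -> 1 0 1 1
POP    -> 1 0 1
ROT    -> 0 1 1
ADD    -> 0 2
ADD    -> 2
MOD  — needs 2 operands, stack has 1 → underflow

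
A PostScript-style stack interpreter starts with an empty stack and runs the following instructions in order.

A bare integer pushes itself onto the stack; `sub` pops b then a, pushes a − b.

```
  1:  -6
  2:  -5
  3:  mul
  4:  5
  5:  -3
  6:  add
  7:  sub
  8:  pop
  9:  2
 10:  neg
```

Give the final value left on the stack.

-6  : [-6]
-5  : [-6, -5]
mul : [30]
5   : [30, 5]
-3  : [30, 5, -3]
add : [30, 2]
sub : [28]
pop : []
2   : [2]
neg : [-2]

-2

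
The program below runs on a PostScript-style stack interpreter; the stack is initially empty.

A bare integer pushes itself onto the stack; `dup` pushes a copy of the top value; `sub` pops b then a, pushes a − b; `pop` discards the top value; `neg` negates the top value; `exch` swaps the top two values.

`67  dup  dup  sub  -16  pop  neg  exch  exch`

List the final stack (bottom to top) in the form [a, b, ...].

[67, 0]

67   : [67]
dup  : [67, 67]
dup  : [67, 67, 67]
sub  : [67, 0]
-16  : [67, 0, -16]
pop  : [67, 0]
neg  : [67, 0]
exch : [0, 67]
exch : [67, 0]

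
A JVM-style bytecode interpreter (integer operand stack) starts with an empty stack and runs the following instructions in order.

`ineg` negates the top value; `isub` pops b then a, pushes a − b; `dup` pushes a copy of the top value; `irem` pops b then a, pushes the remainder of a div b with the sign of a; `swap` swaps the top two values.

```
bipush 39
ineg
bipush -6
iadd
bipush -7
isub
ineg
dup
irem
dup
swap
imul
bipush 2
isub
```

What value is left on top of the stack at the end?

bipush 39 -> 39
ineg      -> -39
bipush -6 -> -39 -6
iadd      -> -45
bipush -7 -> -45 -7
isub      -> -38
ineg      -> 38
dup       -> 38 38
irem      -> 0
dup       -> 0 0
swap      -> 0 0
imul      -> 0
bipush 2  -> 0 2
isub      -> -2

-2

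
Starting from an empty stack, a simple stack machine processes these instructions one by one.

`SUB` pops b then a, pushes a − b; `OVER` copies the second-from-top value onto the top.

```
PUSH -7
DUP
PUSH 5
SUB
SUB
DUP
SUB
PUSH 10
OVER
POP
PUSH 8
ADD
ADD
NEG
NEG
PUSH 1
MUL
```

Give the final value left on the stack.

18

PUSH -7 -> -7
DUP     -> -7 -7
PUSH 5  -> -7 -7 5
SUB     -> -7 -12
SUB     -> 5
DUP     -> 5 5
SUB     -> 0
PUSH 10 -> 0 10
OVER    -> 0 10 0
POP     -> 0 10
PUSH 8  -> 0 10 8
ADD     -> 0 18
ADD     -> 18
NEG     -> -18
NEG     -> 18
PUSH 1  -> 18 1
MUL     -> 18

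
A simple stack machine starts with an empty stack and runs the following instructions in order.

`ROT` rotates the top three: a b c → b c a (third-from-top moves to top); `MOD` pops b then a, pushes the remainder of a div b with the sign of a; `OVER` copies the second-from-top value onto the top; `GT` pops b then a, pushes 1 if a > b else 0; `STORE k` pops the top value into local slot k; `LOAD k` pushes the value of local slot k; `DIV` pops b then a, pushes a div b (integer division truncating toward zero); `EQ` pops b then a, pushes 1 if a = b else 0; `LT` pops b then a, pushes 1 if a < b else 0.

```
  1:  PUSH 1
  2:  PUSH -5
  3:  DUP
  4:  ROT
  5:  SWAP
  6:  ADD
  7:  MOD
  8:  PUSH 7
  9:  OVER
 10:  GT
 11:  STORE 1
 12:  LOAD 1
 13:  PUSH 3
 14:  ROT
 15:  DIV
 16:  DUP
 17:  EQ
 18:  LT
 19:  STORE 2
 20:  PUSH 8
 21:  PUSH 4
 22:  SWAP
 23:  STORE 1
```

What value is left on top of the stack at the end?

4

PUSH 1  -> [1]
PUSH -5 -> [1, -5]
DUP     -> [1, -5, -5]
ROT     -> [-5, -5, 1]
SWAP    -> [-5, 1, -5]
ADD     -> [-5, -4]
MOD     -> [-1]
PUSH 7  -> [-1, 7]
OVER    -> [-1, 7, -1]
GT      -> [-1, 1]
STORE 1 -> [-1]
LOAD 1  -> [-1, 1]
PUSH 3  -> [-1, 1, 3]
ROT     -> [1, 3, -1]
DIV     -> [1, -3]
DUP     -> [1, -3, -3]
EQ      -> [1, 1]
LT      -> [0]
STORE 2 -> []
PUSH 8  -> [8]
PUSH 4  -> [8, 4]
SWAP    -> [4, 8]
STORE 1 -> [4]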